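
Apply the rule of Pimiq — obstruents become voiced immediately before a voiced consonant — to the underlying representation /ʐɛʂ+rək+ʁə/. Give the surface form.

[ʐɛʐrəgʁə]

/ʂ/ is a voiceless retroflex fricative. The following trigger /r/ is voiced, so /ʂ/ must become voiced as well.
Changing only its voicing to voiced gives [ʐ] — the voiced retroflex fricative.
The same rule applies at the second boundary: /k/ → [g] next to /ʁ/.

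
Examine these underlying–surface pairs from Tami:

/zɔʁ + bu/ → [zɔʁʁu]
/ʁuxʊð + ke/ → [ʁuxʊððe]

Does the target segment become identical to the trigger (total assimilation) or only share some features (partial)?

total assimilation

Underlying /b/ is realised as [ʁ] next to /ʁ/; /ʁ/ itself does not change.
The output [ʁ] is identical to the trigger /ʁ/ — every feature (place, manner, voicing) has been copied — so this is total assimilation.
The other form behaves the same way: /k/ → [ð] after /ð/ — in each case the output is a copy of the preceding consonant.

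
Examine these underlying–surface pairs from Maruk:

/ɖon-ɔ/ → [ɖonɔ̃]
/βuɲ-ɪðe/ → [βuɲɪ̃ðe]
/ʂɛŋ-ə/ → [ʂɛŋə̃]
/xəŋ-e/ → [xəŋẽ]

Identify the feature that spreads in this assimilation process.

nasality

The vowel /ɔ/ surfaces as nasalised [ɔ̃] next to the preceding nasal /n/ — it has acquired the [+nasal] feature of its neighbour.
The other forms show the same pattern: /ɪ/ → [ɪ̃] after /ɲ/; /ə/ → [ə̃] after /ŋ/; /e/ → [ẽ] after /ŋ/ — each time a vowel is nasalised next to a preceding nasal.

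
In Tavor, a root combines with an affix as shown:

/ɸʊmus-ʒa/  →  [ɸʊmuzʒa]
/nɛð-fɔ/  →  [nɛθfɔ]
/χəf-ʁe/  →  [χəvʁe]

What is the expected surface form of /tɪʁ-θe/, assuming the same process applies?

The data show regressive voicing assimilation: /s/ → [z] before /ʒ/; /ð/ → [θ] before /f/; /f/ → [v] before /ʁ/. In each pair only voicing changes, matching the following consonant, while place and manner stay constant.
The rule targets /ʁ/ (voiced uvular fricative), which sits before the trigger /θ/ (voiceless).
The voiceless uvular fricative is [χ], so /ʁ/ → [χ].

[tɪχθe]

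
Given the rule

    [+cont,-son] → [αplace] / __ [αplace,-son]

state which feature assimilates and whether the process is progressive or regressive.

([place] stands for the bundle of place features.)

regressive place assimilation

The shared variable α links the value of the place features (abbreviated [place]) on the target to the same value on the neighbouring segment, so place is the feature that assimilates.
The conditioning segment sits to the right of the focus bar, meaning the trigger follows the segment that changes — regressive assimilation.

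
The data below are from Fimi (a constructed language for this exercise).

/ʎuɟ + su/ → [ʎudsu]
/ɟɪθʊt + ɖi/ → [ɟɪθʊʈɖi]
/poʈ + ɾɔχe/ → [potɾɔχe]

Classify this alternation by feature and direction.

The segment that alternates is /ɟ/, which surfaces as [d] when adjacent to /s/.
The change palatal → alveolar matches the place of the following /s/, identifying this as place assimilation.
Manner and voice are unchanged, so the assimilation is partial, not total.
The other alternating forms pattern the same way: /t/ → [ʈ] before /ɖ/ (alveolar → retroflex, matching retroflex); /ʈ/ → [t] before /ɾ/ (retroflex → alveolar, matching alveolar) — only place changes, and always toward the following segment.
The trigger is the following segment, so the direction is regressive (anticipatory).

regressive place assimilation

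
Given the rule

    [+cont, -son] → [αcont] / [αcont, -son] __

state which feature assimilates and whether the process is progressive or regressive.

progressive manner assimilation

The rule copies [cont] (continuancy) from the environment onto the target fricatives; since [±cont] encodes the stop/fricative manner contrast, the assimilating dimension is manner.
The conditioning segment sits to the left of the focus bar, meaning the trigger precedes the segment that changes — progressive assimilation.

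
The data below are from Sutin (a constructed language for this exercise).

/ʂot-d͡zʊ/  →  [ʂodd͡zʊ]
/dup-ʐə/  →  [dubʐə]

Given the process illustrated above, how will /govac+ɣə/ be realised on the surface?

The data show regressive voicing assimilation: /t/ → [d] before /d͡z/; /p/ → [b] before /ʐ/. In each pair only voicing changes, matching the following consonant, while place and manner stay constant.
/c/ is a voiceless palatal stop. The following trigger /ɣ/ is voiced, so /c/ must become voiced as well.
Changing only its voicing to voiced gives [ɟ] — the voiced palatal stop.

[govaɟɣə]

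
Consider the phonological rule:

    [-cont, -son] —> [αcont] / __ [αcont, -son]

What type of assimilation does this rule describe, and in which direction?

The rule copies [cont] (continuancy) from the environment onto the target stops; since [±cont] encodes the stop/fricative manner contrast, the assimilating dimension is manner.
The conditioning segment sits to the right of the focus bar, meaning the trigger follows the segment that changes — regressive assimilation.

regressive manner assimilation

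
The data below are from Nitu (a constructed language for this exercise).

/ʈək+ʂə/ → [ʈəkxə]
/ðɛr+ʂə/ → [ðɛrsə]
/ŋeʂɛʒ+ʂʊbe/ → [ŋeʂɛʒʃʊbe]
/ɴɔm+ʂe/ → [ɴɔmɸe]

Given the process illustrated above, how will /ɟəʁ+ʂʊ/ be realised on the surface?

[ɟəʁχʊ]

The data show progressive place assimilation: /ʂ/ → [x] after /k/; /ʂ/ → [s] after /r/; /ʂ/ → [ʃ] after /ʒ/; /ʂ/ → [ɸ] after /m/. In each pair only place changes, matching the preceding consonant, while manner and voice stay constant.
The rule targets /ʂ/ (voiceless retroflex fricative), which sits after the trigger /ʁ/ (uvular).
A voiceless uvular fricative is [χ], so the surface segment is [χ].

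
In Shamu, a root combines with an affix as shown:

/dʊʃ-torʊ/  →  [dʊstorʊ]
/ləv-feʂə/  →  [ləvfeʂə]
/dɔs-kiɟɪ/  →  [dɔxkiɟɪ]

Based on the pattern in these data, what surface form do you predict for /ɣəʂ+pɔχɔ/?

The data show regressive place assimilation: /ʃ/ → [s] before /t/; /s/ → [x] before /k/. In each pair only place changes, matching the following consonant, while manner and voice stay constant.
No alternation appears in [ləvfeʂə]: there the adjacent consonants already agree in place (/v/ and /f/ are both labiodental), so this form is consistent with the same rule.
The rule targets /ʂ/ (voiceless retroflex fricative), which sits before the trigger /p/ (bilabial).
A voiceless bilabial fricative is [ɸ], so the surface segment is [ɸ].

[ɣəɸpɔχɔ]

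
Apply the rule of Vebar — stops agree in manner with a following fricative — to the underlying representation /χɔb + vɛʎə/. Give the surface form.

The rule targets /b/ (voiced bilabial stop), which sits before the trigger /v/ (fricative).
The voiced bilabial fricative is [β], so /b/ → [β].

[χɔβvɛʎə]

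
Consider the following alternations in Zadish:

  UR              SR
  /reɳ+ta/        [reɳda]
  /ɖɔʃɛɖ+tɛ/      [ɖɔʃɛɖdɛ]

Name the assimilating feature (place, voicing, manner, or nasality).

voicing

Underlying /t/ is realised as [d] next to /ɳ/; /ɳ/ itself does not change.
The change voiceless → voiced matches the voicing of the preceding /ɳ/, identifying this as voicing assimilation.
Checking the remaining alternation: /t/ → [d] after /ɖ/ (voiceless → voiced, matching voiced) — only voicing changes, and always toward the preceding segment.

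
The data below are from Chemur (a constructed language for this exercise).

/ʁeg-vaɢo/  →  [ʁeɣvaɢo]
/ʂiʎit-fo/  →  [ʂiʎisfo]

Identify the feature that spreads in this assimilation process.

Comparing underlying and surface forms, /g/ → [ɣ] is the alternation; the neighbouring /v/ is constant.
The change stop → fricative matches the manner of the following /v/, identifying this as manner assimilation.
The same holds elsewhere in the data: /t/ → [s] before /f/ (stop → fricative, matching a fricative) — only manner changes, and always toward the following segment.

manner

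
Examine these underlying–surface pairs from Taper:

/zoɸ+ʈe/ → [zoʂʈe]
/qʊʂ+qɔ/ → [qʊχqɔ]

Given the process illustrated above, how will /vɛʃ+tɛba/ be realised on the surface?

The data show regressive place assimilation: /ɸ/ → [ʂ] before /ʈ/; /ʂ/ → [χ] before /q/. In each pair only place changes, matching the following consonant, while manner and voice stay constant.
The rule targets /ʃ/ (voiceless postalveolar fricative), which sits before the trigger /t/ (alveolar).
Changing only its place to alveolar gives [s] — the voiceless alveolar fricative.

[vɛstɛba]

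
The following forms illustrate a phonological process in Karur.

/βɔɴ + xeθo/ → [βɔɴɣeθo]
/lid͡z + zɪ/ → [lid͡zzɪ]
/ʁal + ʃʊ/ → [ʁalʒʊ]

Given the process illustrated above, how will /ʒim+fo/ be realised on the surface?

[ʒimvo]

The data show progressive voicing assimilation: /x/ → [ɣ] after /ɴ/; /ʃ/ → [ʒ] after /l/. In each pair only voicing changes, matching the preceding consonant, while place and manner stay constant.
No alternation appears in [lid͡zzɪ]: there the adjacent consonants already agree in voicing (/z/ and /d͡z/ are both voiced), so this form is consistent with the same rule.
The rule targets /f/ (voiceless labiodental fricative), which sits after the trigger /m/ (voiced).
Changing only its voicing to voiced gives [v] — the voiced labiodental fricative.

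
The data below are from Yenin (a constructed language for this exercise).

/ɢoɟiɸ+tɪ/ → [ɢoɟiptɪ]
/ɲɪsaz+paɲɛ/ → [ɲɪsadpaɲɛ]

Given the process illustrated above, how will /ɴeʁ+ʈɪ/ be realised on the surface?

[ɴeɢʈɪ]

The data show regressive manner assimilation: /ɸ/ → [p] before /t/; /z/ → [d] before /p/. In each pair only manner changes, matching the following consonant, while place and voice stay constant.
The rule targets /ʁ/ (voiced uvular fricative), which sits before the trigger /ʈ/ (stop).
A voiced uvular stop is [ɢ], so the surface segment is [ɢ].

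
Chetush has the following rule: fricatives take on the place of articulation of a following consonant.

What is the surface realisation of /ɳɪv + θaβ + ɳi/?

/v/ is a voiced labiodental fricative. The following trigger /θ/ is dental, so /v/ must become dental as well.
The voiced dental fricative is [ð], so /v/ → [ð].
The same rule applies at the second boundary: /β/ → [ʐ] next to /ɳ/.

[ɳɪðθaʐɳi]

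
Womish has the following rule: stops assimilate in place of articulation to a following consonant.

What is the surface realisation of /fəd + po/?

The rule targets /d/ (voiced alveolar stop), which sits before the trigger /p/ (bilabial).
The voiced bilabial stop is [b], so /d/ → [b].

[fəbpo]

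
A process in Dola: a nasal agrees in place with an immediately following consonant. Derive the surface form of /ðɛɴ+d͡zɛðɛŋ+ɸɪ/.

[ðɛnd͡zɛðɛmɸɪ]

/ɴ/ is a voiced uvular nasal. The following trigger /d͡z/ is alveolar, so /ɴ/ must become alveolar as well.
Changing only its place to alveolar gives [n] — the voiced alveolar nasal.
At the second juncture, /ŋ/ likewise becomes [m] adjacent to /ɸ/.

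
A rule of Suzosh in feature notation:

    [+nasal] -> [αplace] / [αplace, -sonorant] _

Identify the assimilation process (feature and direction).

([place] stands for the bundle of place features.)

progressive place assimilation

The rule copies the place features (abbreviated [place]) from the environment onto the target, so the assimilating feature is place.
Since the environment is written before the underscore, the trigger precedes the target; the direction is progressive.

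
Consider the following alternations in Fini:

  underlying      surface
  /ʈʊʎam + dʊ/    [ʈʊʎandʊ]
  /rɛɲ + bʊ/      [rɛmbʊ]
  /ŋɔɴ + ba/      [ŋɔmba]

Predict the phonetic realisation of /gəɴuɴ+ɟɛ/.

The data show regressive place assimilation: /m/ → [n] before /d/; /ɲ/ → [m] before /b/; /ɴ/ → [m] before /b/. In each pair only place changes, matching the following consonant, while manner and voice stay constant.
The rule targets /ɴ/ (voiced uvular nasal), which sits before the trigger /ɟ/ (palatal).
The voiced palatal nasal is [ɲ], so /ɴ/ → [ɲ].

[gəɴuɲɟɛ]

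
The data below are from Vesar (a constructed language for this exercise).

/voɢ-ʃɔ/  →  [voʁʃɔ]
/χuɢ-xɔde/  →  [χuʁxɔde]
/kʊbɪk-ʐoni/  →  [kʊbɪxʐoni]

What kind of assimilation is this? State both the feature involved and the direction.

regressive manner assimilation

Comparing underlying and surface forms, /ɢ/ → [ʁ] is the alternation; the neighbouring /ʃ/ is constant.
/ɢ/ is a stop while /ʃ/ is a fricative; the output [ʁ] is a fricative, matching the trigger — so the feature that spreads is manner.
Place and voice are unchanged, so the assimilation is partial, not total.
The other alternating forms pattern the same way: /ɢ/ → [ʁ] before /x/ (stop → fricative, matching a fricative); /k/ → [x] before /ʐ/ (stop → fricative, matching a fricative) — only manner changes, and always toward the following segment.
Since the segment that changes precedes the conditioning segment, the assimilation is regressive.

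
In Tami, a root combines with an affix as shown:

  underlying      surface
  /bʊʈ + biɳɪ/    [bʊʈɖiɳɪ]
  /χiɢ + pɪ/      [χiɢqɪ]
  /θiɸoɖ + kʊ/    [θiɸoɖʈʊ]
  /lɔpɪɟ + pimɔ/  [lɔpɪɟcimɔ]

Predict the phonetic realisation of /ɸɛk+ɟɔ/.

[ɸɛkgɔ]

The data show progressive place assimilation: /b/ → [ɖ] after /ʈ/; /p/ → [q] after /ɢ/; /k/ → [ʈ] after /ɖ/; /p/ → [c] after /ɟ/. In each pair only place changes, matching the preceding consonant, while manner and voice stay constant.
The rule targets /ɟ/ (voiced palatal stop), which sits after the trigger /k/ (velar).
The voiced velar stop is [g], so /ɟ/ → [g].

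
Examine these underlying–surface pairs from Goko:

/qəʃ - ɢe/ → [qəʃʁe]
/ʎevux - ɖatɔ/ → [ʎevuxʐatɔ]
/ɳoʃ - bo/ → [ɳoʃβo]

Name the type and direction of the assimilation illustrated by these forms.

progressive manner assimilation

Underlying /ɢ/ is realised as [ʁ] next to /ʃ/; /ʃ/ itself does not change.
The change stop → fricative matches the manner of the preceding /ʃ/, identifying this as manner assimilation.
Place and voice are unchanged, so the assimilation is partial, not total.
The other alternating forms pattern the same way: /ɖ/ → [ʐ] after /x/ (stop → fricative, matching a fricative); /b/ → [β] after /ʃ/ (stop → fricative, matching a fricative) — only manner changes, and always toward the preceding segment.
The trigger is the preceding segment, so the direction is progressive (perseverative).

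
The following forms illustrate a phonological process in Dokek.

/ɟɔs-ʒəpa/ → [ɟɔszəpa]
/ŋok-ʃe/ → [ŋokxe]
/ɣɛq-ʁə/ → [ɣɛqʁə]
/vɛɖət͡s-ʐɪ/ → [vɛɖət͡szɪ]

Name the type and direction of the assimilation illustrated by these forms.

progressive place assimilation

The segment that alternates is /ʒ/, which surfaces as [z] when adjacent to /s/.
/ʒ/ is postalveolar while /s/ is alveolar; the output [z] is alveolar, matching the trigger — so the feature that spreads is place.
Manner and voice are unchanged, so the assimilation is partial, not total.
The same holds elsewhere in the data: /ʃ/ → [x] after /k/ (postalveolar → velar, matching velar); /ʐ/ → [z] after /t͡s/ (retroflex → alveolar, matching alveolar) — only place changes, and always toward the preceding segment.
No alternation appears in [ɣɛqʁə]: there the adjacent consonants already agree in place (/ʁ/ and /q/ are both uvular), so this form is consistent with the same rule.
The trigger is the preceding segment, so the direction is progressive (perseverative).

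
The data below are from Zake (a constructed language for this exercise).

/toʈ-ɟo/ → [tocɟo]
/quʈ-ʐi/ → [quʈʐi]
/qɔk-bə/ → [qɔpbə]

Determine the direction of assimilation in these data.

Underlying /ʈ/ is realised as [c] next to /ɟ/; /ɟ/ itself does not change.
The change retroflex → palatal matches the place of the following /ɟ/, identifying this as place assimilation.
The other alternating form patterns the same way: /k/ → [p] before /b/ (velar → bilabial, matching bilabial) — only place changes, and always toward the following segment.
No alternation appears in [quʈʐi]: there the adjacent consonants already agree in place (/ʈ/ and /ʐ/ are both retroflex), so this form is consistent with the same rule.
Since the segment that changes precedes the conditioning segment, the assimilation is regressive.

regressive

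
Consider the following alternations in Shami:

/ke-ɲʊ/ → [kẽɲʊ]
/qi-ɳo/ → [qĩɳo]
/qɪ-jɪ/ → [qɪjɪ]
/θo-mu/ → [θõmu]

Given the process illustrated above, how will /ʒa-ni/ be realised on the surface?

The data show regressive nasality assimilation (vowel nasalisation): /e/ → [ẽ] before /ɲ/; /i/ → [ĩ] before /ɳ/; /o/ → [õ] before /m/ — a vowel is nasalised by an immediately following nasal consonant.
No change occurs in [qɪjɪ] because the vowel at the boundary is adjacent to an oral consonant, not a nasal (/ɪ/ next to /j/).
/a/ sits next to the nasal /n/ and is therefore nasalised to [ã].

[ʒãni]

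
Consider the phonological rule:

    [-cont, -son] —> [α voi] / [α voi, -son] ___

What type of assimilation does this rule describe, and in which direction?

The shared variable α links the value of [voi] on the target to the same value on the neighbouring segment, so voicing is the feature that assimilates.
Since the environment is written before the underscore, the trigger precedes the target; the direction is progressive.

progressive voicing assimilation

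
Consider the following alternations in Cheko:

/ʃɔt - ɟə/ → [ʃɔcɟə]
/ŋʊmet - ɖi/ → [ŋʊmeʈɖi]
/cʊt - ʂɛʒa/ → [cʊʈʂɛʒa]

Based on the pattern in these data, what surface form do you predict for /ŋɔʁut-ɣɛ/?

The data show regressive place assimilation: /t/ → [c] before /ɟ/; /t/ → [ʈ] before /ɖ/; /t/ → [ʈ] before /ʂ/. In each pair only place changes, matching the following consonant, while manner and voice stay constant.
The rule targets /t/ (voiceless alveolar stop), which sits before the trigger /ɣ/ (velar).
The voiceless velar stop is [k], so /t/ → [k].

[ŋɔʁukɣɛ]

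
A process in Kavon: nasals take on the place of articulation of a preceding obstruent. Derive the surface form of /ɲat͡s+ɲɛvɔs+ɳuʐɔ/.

/ɲ/ is a voiced palatal nasal. The preceding trigger /t͡s/ is alveolar, so /ɲ/ must become alveolar as well.
A voiced alveolar nasal is [n], so the surface segment is [n].
At the second juncture, /ɳ/ likewise becomes [n] adjacent to /s/.

[ɲat͡snɛvɔsnuʐɔ]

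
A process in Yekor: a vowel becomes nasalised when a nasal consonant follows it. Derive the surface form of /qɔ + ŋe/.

/ɔ/ sits next to the nasal /ŋ/ and is therefore nasalised to [ɔ̃].

[qɔ̃ŋe]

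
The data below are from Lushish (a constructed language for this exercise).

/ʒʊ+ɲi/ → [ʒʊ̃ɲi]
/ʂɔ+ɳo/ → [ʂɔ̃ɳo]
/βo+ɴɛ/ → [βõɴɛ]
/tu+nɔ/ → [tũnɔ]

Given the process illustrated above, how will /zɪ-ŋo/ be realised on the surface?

[zɪ̃ŋo]

The data show regressive nasality assimilation (vowel nasalisation): /ʊ/ → [ʊ̃] before /ɲ/; /ɔ/ → [ɔ̃] before /ɳ/; /o/ → [õ] before /ɴ/; /u/ → [ũ] before /n/ — a vowel is nasalised by an immediately following nasal consonant.
The vowel /ɪ/ is adjacent to the following nasal /ŋ/, so it acquires [+nasal] and surfaces as [ɪ̃].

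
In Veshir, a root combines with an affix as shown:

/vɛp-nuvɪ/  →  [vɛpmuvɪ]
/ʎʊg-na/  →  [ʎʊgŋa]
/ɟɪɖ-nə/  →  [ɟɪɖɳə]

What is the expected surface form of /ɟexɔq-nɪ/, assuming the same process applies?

[ɟexɔqɴɪ]

The data show progressive place assimilation: /n/ → [m] after /p/; /n/ → [ŋ] after /g/; /n/ → [ɳ] after /ɖ/. In each pair only place changes, matching the preceding consonant, while manner and voice stay constant.
/n/ is a voiced alveolar nasal. The preceding trigger /q/ is uvular, so /n/ must become uvular as well.
A voiced uvular nasal is [ɴ], so the surface segment is [ɴ].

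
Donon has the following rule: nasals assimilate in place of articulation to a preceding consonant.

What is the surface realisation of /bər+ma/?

/m/ is a voiced bilabial nasal. The preceding trigger /r/ is alveolar, so /m/ must become alveolar as well.
A voiced alveolar nasal is [n], so the surface segment is [n].

[bərna]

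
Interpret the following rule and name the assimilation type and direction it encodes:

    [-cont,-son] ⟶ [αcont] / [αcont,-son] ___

The shared variable α links the value of [cont] on the target to that of the neighbouring obstruent. [cont] distinguishes stops from fricatives — a manner-of-articulation feature — so this is manner assimilation.
Since the environment is written before the underscore, the trigger precedes the target; the direction is progressive.

progressive manner assimilation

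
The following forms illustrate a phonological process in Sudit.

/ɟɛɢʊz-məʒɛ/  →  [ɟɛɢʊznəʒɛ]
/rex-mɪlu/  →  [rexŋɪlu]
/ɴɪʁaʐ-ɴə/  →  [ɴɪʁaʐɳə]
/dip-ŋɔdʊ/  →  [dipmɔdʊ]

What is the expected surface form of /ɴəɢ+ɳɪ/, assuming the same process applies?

The data show progressive place assimilation: /m/ → [n] after /z/; /m/ → [ŋ] after /x/; /ɴ/ → [ɳ] after /ʐ/; /ŋ/ → [m] after /p/. In each pair only place changes, matching the preceding consonant, while manner and voice stay constant.
/ɳ/ is a voiced retroflex nasal. The preceding trigger /ɢ/ is uvular, so /ɳ/ must become uvular as well.
Changing only its place to uvular gives [ɴ] — the voiced uvular nasal.

[ɴəɢɴɪ]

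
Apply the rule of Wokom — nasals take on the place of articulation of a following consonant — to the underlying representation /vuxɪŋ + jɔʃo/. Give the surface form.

[vuxɪɲjɔʃo]

/ŋ/ is a voiced velar nasal. The following trigger /j/ is palatal, so /ŋ/ must become palatal as well.
A voiced palatal nasal is [ɲ], so the surface segment is [ɲ].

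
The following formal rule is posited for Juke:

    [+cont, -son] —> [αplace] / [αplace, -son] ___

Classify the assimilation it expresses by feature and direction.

progressive place assimilation

The rule copies the place features (abbreviated [place]) from the environment onto the target, so the assimilating feature is place.
Since the environment is written before the underscore, the trigger precedes the target; the direction is progressive.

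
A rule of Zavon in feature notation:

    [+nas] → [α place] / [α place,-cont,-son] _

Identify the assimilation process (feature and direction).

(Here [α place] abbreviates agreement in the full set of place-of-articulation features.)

progressive place assimilation

The shared variable α links the value of the place features (abbreviated [place]) on the target to the same value on the neighbouring segment, so place is the feature that assimilates.
The conditioning segment sits to the left of the focus bar, meaning the trigger precedes the segment that changes — progressive assimilation.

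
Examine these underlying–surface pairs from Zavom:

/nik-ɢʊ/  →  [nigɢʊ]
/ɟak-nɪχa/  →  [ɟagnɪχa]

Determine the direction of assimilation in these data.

regressive

Comparing underlying and surface forms, /k/ → [g] is the alternation; the neighbouring /ɢ/ is constant.
/k/ is voiceless while /ɢ/ is voiced; the output [g] is voiced, matching the trigger — so the feature that spreads is voicing.
Checking the remaining alternation: /k/ → [g] before /n/ (voiceless → voiced, matching voiced) — only voicing changes, and always toward the following segment.
Since the segment that changes precedes the conditioning segment, the assimilation is regressive.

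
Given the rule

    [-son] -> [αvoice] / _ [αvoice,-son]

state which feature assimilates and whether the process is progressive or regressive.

The rule copies [voice] from the environment onto the target, so the assimilating feature is voicing.
Since the environment is written after the underscore, the trigger follows the target; the direction is regressive.

regressive voicing assimilation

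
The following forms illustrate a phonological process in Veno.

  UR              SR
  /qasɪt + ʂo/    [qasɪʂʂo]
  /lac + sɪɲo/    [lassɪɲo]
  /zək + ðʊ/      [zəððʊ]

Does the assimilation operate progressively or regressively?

regressive

Comparing underlying and surface forms, /t/ → [ʂ] is the alternation; the neighbouring /ʂ/ is constant.
The output [ʂ] is identical to the trigger /ʂ/ — every feature (place, manner, voicing) has been copied — so this is total assimilation.
The remaining alternations confirm this: /c/ → [s] before /s/; /k/ → [ð] before /ð/ — in each case the output is a copy of the following consonant.
Since the segment that changes precedes the conditioning segment, the assimilation is regressive.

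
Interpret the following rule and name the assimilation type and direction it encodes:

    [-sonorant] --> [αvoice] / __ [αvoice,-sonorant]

The shared variable α links the value of [voice] on the target to the same value on the neighbouring segment, so voicing is the feature that assimilates.
Since the environment is written after the underscore, the trigger follows the target; the direction is regressive.

regressive voicing assimilation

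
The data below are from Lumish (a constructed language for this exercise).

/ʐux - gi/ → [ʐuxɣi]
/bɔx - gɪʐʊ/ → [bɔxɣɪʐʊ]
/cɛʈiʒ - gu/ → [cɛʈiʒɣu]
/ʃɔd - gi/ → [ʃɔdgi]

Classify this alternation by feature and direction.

The segment that alternates is /g/, which surfaces as [ɣ] when adjacent to /x/.
/g/ is a stop while /x/ is a fricative; the output [ɣ] is a fricative, matching the trigger — so the feature that spreads is manner.
Place and voice are unchanged, so the assimilation is partial, not total.
Checking the remaining alternation: /g/ → [ɣ] after /ʒ/ (stop → fricative, matching a fricative) — only manner changes, and always toward the preceding segment.
No alternation appears in [ʃɔdgi]: there the adjacent consonants already agree in manner (/g/ and /d/ are both stops), so this form is consistent with the same rule.
The trigger is the preceding segment, so the direction is progressive (perseverative).

progressive manner assimilation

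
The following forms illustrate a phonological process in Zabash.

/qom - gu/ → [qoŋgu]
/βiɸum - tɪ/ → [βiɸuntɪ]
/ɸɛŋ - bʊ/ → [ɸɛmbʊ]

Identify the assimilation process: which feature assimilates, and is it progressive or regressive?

regressive place assimilation

The segment that alternates is /m/, which surfaces as [ŋ] when adjacent to /g/.
/m/ is bilabial while /g/ is velar; the output [ŋ] is velar, matching the trigger — so the feature that spreads is place.
Manner and voice are unchanged, so the assimilation is partial, not total.
Checking the remaining alternations: /m/ → [n] before /t/ (bilabial → alveolar, matching alveolar); /ŋ/ → [m] before /b/ (velar → bilabial, matching bilabial) — only place changes, and always toward the following segment.
Since the segment that changes precedes the conditioning segment, the assimilation is regressive.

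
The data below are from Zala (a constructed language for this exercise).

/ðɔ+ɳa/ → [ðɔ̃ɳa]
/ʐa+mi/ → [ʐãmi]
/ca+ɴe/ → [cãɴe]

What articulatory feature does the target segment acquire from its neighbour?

nasality

The vowel /ɔ/ surfaces as nasalised [ɔ̃] next to the following nasal /ɳ/ — it has acquired the [+nasal] feature of its neighbour.
Likewise in the remaining data: /a/ → [ã] before /m/; /a/ → [ã] before /ɴ/ — each time a vowel is nasalised next to a following nasal.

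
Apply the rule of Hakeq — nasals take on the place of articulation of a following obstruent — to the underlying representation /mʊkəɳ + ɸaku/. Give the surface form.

The rule targets /ɳ/ (voiced retroflex nasal), which sits before the trigger /ɸ/ (bilabial).
The voiced bilabial nasal is [m], so /ɳ/ → [m].

[mʊkəmɸaku]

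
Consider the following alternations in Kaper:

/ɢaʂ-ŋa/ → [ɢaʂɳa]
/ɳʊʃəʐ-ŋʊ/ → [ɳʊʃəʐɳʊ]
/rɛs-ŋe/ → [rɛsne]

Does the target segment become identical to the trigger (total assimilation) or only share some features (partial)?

partial assimilation

The segment that alternates is /ŋ/, which surfaces as [ɳ] when adjacent to /ʂ/.
/ŋ/ is velar while /ʂ/ is retroflex; the output [ɳ] is retroflex, matching the trigger — so the feature that spreads is place.
Manner and voice are unchanged, so the assimilation is partial, not total.
Checking the remaining alternations: /ŋ/ → [ɳ] after /ʐ/ (velar → retroflex, matching retroflex); /ŋ/ → [n] after /s/ (velar → alveolar, matching alveolar) — only place changes, and always toward the preceding segment.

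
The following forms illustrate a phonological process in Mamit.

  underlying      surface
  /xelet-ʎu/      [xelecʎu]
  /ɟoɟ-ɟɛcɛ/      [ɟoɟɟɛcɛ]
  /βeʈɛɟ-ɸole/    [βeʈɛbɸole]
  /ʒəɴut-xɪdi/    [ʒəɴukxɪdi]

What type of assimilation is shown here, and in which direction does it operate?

regressive place assimilation

Comparing underlying and surface forms, /t/ → [c] is the alternation; the neighbouring /ʎ/ is constant.
/t/ is alveolar while /ʎ/ is palatal; the output [c] is palatal, matching the trigger — so the feature that spreads is place.
Manner and voice are unchanged, so the assimilation is partial, not total.
The same holds elsewhere in the data: /ɟ/ → [b] before /ɸ/ (palatal → bilabial, matching bilabial); /t/ → [k] before /x/ (alveolar → velar, matching velar) — only place changes, and always toward the following segment.
Nothing changes in [ɟoɟɟɛcɛ]: there the adjacent consonants already agree in place (/ɟ/ and /ɟ/ are both palatal), so this form is consistent with the same rule.
The trigger is the following segment, so the direction is regressive (anticipatory).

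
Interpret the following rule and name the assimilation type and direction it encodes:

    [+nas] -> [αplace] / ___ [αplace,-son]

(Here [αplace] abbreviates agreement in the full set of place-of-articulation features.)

regressive place assimilation

The shared variable α links the value of the place features (abbreviated [place]) on the target to the same value on the neighbouring segment, so place is the feature that assimilates.
The conditioning segment sits to the right of the focus bar, meaning the trigger follows the segment that changes — regressive assimilation.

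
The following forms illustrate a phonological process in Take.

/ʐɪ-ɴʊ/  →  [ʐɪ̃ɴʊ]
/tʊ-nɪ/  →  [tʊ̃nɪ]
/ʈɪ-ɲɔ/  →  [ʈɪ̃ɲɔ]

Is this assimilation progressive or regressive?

The vowel /ɪ/ surfaces as nasalised [ɪ̃] next to the following nasal /ɴ/ — it has acquired the [+nasal] feature of its neighbour.
Likewise in the remaining data: /ʊ/ → [ʊ̃] before /n/; /ɪ/ → [ɪ̃] before /ɲ/ — each time a vowel is nasalised next to a following nasal.
Because the conditioning nasal is to the right of the vowel that changes, the process is regressive (anticipatory).

regressive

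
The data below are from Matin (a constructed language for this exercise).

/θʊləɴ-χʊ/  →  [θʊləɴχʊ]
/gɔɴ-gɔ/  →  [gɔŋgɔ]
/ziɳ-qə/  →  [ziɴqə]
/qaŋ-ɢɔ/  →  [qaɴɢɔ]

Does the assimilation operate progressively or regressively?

Underlying /ɴ/ is realised as [ŋ] next to /g/; /g/ itself does not change.
The change uvular → velar matches the place of the following /g/, identifying this as place assimilation.
The other alternating forms pattern the same way: /ɳ/ → [ɴ] before /q/ (retroflex → uvular, matching uvular); /ŋ/ → [ɴ] before /ɢ/ (velar → uvular, matching uvular) — only place changes, and always toward the following segment.
Nothing changes in [θʊləɴχʊ]: there the adjacent consonants already agree in place (/ɴ/ and /χ/ are both uvular), so this form is consistent with the same rule.
Since the segment that changes precedes the conditioning segment, the assimilation is regressive.

regressive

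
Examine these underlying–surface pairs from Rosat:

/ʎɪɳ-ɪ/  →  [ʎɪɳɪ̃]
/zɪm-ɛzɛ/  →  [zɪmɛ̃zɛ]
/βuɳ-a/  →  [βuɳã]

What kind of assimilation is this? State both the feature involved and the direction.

progressive nasality assimilation (vowel nasalisation)

The vowel /ɪ/ surfaces as nasalised [ɪ̃] next to the preceding nasal /ɳ/ — it has acquired the [+nasal] feature of its neighbour.
The other forms show the same pattern: /ɛ/ → [ɛ̃] after /m/; /a/ → [ã] after /ɳ/ — each time a vowel is nasalised next to a preceding nasal.
Because the conditioning nasal is to the left of the vowel that changes, the process is progressive (perseverative).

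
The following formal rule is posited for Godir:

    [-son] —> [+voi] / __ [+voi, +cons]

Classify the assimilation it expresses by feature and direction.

The target ([-son], obstruents) acquires [+voi] next to a voiced consonant ([+voi, +cons]) — it takes on the voicing of its neighbour, so the feature that spreads is voicing.
The conditioning segment sits to the right of the focus bar, meaning the trigger follows the segment that changes — regressive assimilation.

regressive voicing assimilation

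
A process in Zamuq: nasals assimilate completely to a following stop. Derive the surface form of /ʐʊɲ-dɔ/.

/ɲ/ is the segment targeted by the rule; it sits immediately before /d/, so it assimilates completely and surfaces as [d].

[ʐʊddɔ]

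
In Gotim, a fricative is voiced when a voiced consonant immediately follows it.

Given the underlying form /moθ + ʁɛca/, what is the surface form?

The rule targets /θ/ (voiceless dental fricative), which sits before the trigger /ʁ/ (voiced).
Changing only its voicing to voiced gives [ð] — the voiced dental fricative.

[moðʁɛca]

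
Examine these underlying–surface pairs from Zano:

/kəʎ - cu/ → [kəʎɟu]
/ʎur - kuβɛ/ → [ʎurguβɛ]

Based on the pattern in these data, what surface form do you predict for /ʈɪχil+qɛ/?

The data show progressive voicing assimilation: /c/ → [ɟ] after /ʎ/; /k/ → [g] after /r/. In each pair only voicing changes, matching the preceding consonant, while place and manner stay constant.
/q/ is a voiceless uvular stop. The preceding trigger /l/ is voiced, so /q/ must become voiced as well.
Changing only its voicing to voiced gives [ɢ] — the voiced uvular stop.

[ʈɪχilɢɛ]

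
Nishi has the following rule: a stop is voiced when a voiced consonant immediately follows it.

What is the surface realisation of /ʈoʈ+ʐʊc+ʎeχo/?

[ʈoɖʐʊɟʎeχo]

/ʈ/ is a voiceless retroflex stop. The following trigger /ʐ/ is voiced, so /ʈ/ must become voiced as well.
The voiced retroflex stop is [ɖ], so /ʈ/ → [ɖ].
The same rule applies at the second boundary: /c/ → [ɟ] next to /ʎ/.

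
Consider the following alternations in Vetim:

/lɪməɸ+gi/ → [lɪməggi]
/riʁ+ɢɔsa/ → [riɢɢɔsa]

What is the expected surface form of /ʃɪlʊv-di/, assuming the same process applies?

The data show regressive total assimilation (/ɸ/ → [g] before /g/; /ʁ/ → [ɢ] before /ɢ/): in every case the target segment becomes identical to its following neighbour, copying more than a single feature.
/v/ is the segment targeted by the rule; it sits immediately before /d/, so it assimilates completely and surfaces as [d].

[ʃɪlʊddi]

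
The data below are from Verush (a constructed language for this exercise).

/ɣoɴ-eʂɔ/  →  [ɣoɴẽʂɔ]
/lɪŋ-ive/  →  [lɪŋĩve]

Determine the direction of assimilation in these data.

The vowel /e/ surfaces as nasalised [ẽ] next to the preceding nasal /ɴ/ — it has acquired the [+nasal] feature of its neighbour.
The other form shows the same pattern: /i/ → [ĩ] after /ŋ/ — each time a vowel is nasalised next to a preceding nasal.
Because the conditioning nasal is to the left of the vowel that changes, the process is progressive (perseverative).

progressive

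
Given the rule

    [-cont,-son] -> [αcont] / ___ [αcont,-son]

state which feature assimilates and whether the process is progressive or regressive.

The shared variable α links the value of [cont] on the target to that of the neighbouring obstruent. [cont] distinguishes stops from fricatives — a manner-of-articulation feature — so this is manner assimilation.
Since the environment is written after the underscore, the trigger follows the target; the direction is regressive.

regressive manner assimilation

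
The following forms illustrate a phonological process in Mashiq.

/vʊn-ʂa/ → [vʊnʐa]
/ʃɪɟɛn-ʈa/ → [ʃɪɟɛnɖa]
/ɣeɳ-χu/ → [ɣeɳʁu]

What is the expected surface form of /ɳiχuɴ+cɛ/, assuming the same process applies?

[ɳiχuɴɟɛ]

The data show progressive voicing assimilation: /ʂ/ → [ʐ] after /n/; /ʈ/ → [ɖ] after /n/; /χ/ → [ʁ] after /ɳ/. In each pair only voicing changes, matching the preceding consonant, while place and manner stay constant.
/c/ is a voiceless palatal stop. The preceding trigger /ɴ/ is voiced, so /c/ must become voiced as well.
Changing only its voicing to voiced gives [ɟ] — the voiced palatal stop.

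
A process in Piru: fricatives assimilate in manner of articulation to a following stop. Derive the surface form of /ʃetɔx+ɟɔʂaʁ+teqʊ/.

[ʃetɔkɟɔʂaɢteqʊ]

/x/ is a voiceless velar fricative. The following trigger /ɟ/ is a stop, so /x/ must become a stop as well.
A voiceless velar stop is [k], so the surface segment is [k].
At the second juncture, /ʁ/ likewise becomes [ɢ] adjacent to /t/.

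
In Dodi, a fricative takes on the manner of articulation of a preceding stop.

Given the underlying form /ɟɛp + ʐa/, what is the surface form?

[ɟɛpɖa]

/ʐ/ is a voiced retroflex fricative. The preceding trigger /p/ is a stop, so /ʐ/ must become a stop as well.
A voiced retroflex stop is [ɖ], so the surface segment is [ɖ].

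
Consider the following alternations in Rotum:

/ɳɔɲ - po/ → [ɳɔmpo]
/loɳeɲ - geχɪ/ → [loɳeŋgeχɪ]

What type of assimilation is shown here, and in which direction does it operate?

regressive place assimilation

Underlying /ɲ/ is realised as [m] next to /p/; /p/ itself does not change.
/ɲ/ is palatal while /p/ is bilabial; the output [m] is bilabial, matching the trigger — so the feature that spreads is place.
Manner and voice are unchanged, so the assimilation is partial, not total.
The other alternating form patterns the same way: /ɲ/ → [ŋ] before /g/ (palatal → velar, matching velar) — only place changes, and always toward the following segment.
The trigger is the following segment, so the direction is regressive (anticipatory).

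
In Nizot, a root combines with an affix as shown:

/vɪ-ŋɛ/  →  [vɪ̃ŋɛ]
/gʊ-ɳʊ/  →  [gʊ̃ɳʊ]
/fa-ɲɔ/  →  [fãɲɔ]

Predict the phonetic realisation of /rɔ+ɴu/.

The data show regressive nasality assimilation (vowel nasalisation): /ɪ/ → [ɪ̃] before /ŋ/; /ʊ/ → [ʊ̃] before /ɳ/; /a/ → [ã] before /ɲ/ — a vowel is nasalised by an immediately following nasal consonant.
/ɔ/ sits next to the nasal /ɴ/ and is therefore nasalised to [ɔ̃].

[rɔ̃ɴu]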